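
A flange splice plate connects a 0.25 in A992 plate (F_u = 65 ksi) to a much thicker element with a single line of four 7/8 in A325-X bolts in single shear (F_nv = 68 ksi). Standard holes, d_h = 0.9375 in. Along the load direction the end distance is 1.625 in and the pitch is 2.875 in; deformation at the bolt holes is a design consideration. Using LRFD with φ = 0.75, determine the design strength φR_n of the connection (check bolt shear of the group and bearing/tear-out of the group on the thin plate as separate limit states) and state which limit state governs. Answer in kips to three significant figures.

93.7 kips (bearing governs)

Bolt shear: A_b = π·0.875²/4 = 0.6013 in²; R_n = 68 × 0.6013 × 4 × 1 = 163.6 kips → 0.75 × 163.6 = 123 kips.
Bearing (1.2 l_c t F_u ≤ 2.4 d t F_u): upper limit = 2.4·0.875·0.25·65 = 34.12 kips.
  Edge l_c = 1.625 − 0.9375/2 = 1.156 → r_n = 22.55 kips; interior l_c = 2.875 − 0.9375 = 1.938 → r_n = 34.12 kips.
  R_n,bearing = 1·22.55 + 3·34.12 = 124.9 kips → 0.75 × 124.9 = 93.7 kips.
Bearing governs: 93.7 kips.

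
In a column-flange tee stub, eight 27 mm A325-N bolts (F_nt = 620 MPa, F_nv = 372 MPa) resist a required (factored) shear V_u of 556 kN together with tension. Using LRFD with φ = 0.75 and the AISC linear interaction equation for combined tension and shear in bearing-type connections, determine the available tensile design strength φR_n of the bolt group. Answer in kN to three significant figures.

1840 kN

A_b = π·27²/4 = 572.6 mm²; f_rv = 556 × 1000 / (8 × 572.6) = 121.4 MPa.
F'_nt = 1.3 F_nt − (F_nt / φF_nv) f_rv = 1.3·620 − (620/(0.75·372))·121.4 = 536.3 MPa, capped at F_nt → F'_nt = 536.3 MPa.
R_n = F'_nt · A_b · n = 536.3 × 572.6 × 8 / 1000 = 2456 kN.
Design strength φR_n = 0.75 × 2456 = 1840 kN.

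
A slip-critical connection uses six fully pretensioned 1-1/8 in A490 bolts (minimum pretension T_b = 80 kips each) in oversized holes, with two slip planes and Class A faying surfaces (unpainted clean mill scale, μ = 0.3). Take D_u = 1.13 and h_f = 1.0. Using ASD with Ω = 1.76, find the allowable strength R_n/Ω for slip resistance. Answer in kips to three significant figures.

185 kips

R_n = μ · D_u · h_f · T_b · n_s · n_b = 0.3 × 1.13 × 1.0 × 80 × 2 × 6 = 325.4 kips.
Allowable strength R_n/Ω = 325.4 / 1.76 = 185 kips.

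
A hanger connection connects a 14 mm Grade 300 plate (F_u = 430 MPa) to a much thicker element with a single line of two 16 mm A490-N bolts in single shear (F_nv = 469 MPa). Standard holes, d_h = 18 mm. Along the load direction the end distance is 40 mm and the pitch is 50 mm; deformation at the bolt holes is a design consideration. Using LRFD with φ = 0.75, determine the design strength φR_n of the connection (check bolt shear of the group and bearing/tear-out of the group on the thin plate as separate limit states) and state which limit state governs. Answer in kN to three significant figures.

141 kN (bolt shear governs)

Bolt shear: A_b = π·16²/4 = 201.1 mm²; R_n = 469 × 201.1 × 2 × 1 / 1000 = 188.6 kN → 0.75 × 188.6 = 141 kN.
Bearing (1.2 l_c t F_u ≤ 2.4 d t F_u): upper limit = 2.4·16·14·430 / 1000 = 231.2 kN.
  Edge l_c = 40 − 18/2 = 31 → r_n = 223.9 kN; interior l_c = 50 − 18 = 32 → r_n = 231.2 kN.
  R_n,bearing = 1·223.9 + 1·231.2 = 455.1 kN → 0.75 × 455.1 = 341 kN.
Bolt shear governs: 141 kN.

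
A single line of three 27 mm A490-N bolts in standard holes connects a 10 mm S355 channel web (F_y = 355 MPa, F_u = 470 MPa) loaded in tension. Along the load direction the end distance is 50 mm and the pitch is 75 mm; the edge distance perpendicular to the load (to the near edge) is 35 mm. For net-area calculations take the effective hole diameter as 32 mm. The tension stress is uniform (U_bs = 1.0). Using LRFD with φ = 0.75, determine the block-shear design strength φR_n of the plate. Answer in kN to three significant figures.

321 kN

Shear plane L_v = 50 + 2·75 = 200 mm; A_gv = 200 × 10 = 2000 mm².
A_nv = (200 − 2.5·32) × 10 = 1200 mm².
A_nt = (35 − 0.5·32) × 10 = 190 mm².
0.6 F_u A_nv = 338.4 kN; 0.6 F_y A_gv = 426 kN → shear rupture governs the shear term.
R_n = 338.4 + 1.0 × 470 × 190 / 1000 = 427.7 kN.
Design strength φR_n = 0.75 × 427.7 = 321 kN.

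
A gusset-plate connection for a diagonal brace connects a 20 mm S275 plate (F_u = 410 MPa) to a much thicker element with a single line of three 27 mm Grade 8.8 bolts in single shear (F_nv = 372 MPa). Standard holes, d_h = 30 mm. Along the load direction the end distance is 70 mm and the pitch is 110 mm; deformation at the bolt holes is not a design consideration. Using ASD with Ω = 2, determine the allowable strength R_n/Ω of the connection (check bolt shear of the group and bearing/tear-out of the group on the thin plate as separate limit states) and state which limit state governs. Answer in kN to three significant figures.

Bolt shear: A_b = π·27²/4 = 572.6 mm²; R_n = 372 × 572.6 × 3 × 1 / 1000 = 639 kN → 639 / 2 = 319 kN.
Bearing (1.5 l_c t F_u ≤ 3.0 d t F_u): upper limit = 3.0·27·20·410 / 1000 = 664.2 kN.
  Edge l_c = 70 − 30/2 = 55 → r_n = 664.2 kN; interior l_c = 110 − 30 = 80 → r_n = 664.2 kN.
  R_n,bearing = 1·664.2 + 2·664.2 = 1993 kN → 1993 / 2 = 996 kN.
Bolt shear governs: 319 kN.

319 kN (bolt shear governs)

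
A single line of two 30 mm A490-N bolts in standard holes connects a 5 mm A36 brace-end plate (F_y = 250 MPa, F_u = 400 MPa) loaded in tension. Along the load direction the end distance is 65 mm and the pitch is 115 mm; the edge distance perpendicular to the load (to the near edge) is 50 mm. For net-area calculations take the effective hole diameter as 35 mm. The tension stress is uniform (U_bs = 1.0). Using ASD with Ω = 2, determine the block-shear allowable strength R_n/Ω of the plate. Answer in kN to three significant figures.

Shear plane L_v = 65 + 1·115 = 180 mm; A_gv = 180 × 5 = 900 mm².
A_nv = (180 − 1.5·35) × 5 = 637.5 mm².
A_nt = (50 − 0.5·35) × 5 = 162.5 mm².
0.6 F_u A_nv = 153 kN; 0.6 F_y A_gv = 135 kN → shear yielding governs the shear term.
R_n = 135 + 1.0 × 400 × 162.5 / 1000 = 200 kN.
Allowable strength R_n/Ω = 200 / 2 = 100 kN.

100 kN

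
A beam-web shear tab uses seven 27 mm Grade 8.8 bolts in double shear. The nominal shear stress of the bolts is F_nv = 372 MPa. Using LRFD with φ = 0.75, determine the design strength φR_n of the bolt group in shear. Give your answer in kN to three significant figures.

2240 kN

A_b = π × 27² / 4 = 572.6 mm².
R_n = F_nv · A_b · n · n_s = 372 × 572.6 × 7 × 2 / 1000 = 2982 kN.
Design strength φR_n = 0.75 × 2982 = 2240 kN.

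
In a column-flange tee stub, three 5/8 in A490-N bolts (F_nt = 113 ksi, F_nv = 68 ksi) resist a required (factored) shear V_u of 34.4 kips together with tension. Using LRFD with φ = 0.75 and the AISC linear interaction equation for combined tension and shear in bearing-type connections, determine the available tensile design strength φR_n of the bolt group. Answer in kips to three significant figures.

44.2 kips

A_b = π·0.625²/4 = 0.3068 in²; f_rv = 34.4 / (3 × 0.3068) = 37.38 ksi.
F'_nt = 1.3 F_nt − (F_nt / φF_nv) f_rv = 1.3·113 − (113/(0.75·68))·37.38 = 64.09 ksi, capped at F_nt → F'_nt = 64.09 ksi.
R_n = F'_nt · A_b · n = 64.09 × 0.3068 × 3 = 58.99 kips.
Design strength φR_n = 0.75 × 58.99 = 44.2 kips.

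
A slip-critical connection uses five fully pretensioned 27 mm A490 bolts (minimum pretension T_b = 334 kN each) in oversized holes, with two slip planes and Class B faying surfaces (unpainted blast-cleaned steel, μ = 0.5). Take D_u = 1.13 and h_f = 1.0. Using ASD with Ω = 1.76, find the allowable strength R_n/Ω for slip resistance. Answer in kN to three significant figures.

R_n = μ · D_u · h_f · T_b · n_s · n_b = 0.5 × 1.13 × 1.0 × 334 × 2 × 5 = 1887 kN.
Allowable strength R_n/Ω = 1887 / 1.76 = 1070 kN.

1070 kN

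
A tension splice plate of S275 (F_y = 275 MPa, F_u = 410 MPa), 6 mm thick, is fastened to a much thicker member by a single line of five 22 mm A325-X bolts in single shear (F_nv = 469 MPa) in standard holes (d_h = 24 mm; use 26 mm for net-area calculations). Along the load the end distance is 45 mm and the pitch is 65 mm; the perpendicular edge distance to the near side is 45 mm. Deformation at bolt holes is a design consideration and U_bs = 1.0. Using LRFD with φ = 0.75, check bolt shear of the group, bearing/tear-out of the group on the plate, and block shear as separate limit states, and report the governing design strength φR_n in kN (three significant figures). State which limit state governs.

Bolt shear: A_b = π·22²/4 = 380.1 mm²; R_n = 469 × 380.1 × 5 × 1 / 1000 = 891.4 kN → 0.75 × 891.4 = 669 kN.
Bearing: edge l_c = 33, r_n = 97.42 kN; interior l_c = 41, r_n = 121 kN; R_n = 97.42 + 4·121 = 581.5 kN → 436 kN.
Block shear: A_gv = 1830, A_nv = 1128, A_nt = 192 mm²; R_n = min(0.6F_uA_nv, 0.6F_yA_gv) + U_bs·F_u·A_nt = 356.2 kN → 267 kN.
Block shear governs: 267 kN.

267 kN (block shear governs)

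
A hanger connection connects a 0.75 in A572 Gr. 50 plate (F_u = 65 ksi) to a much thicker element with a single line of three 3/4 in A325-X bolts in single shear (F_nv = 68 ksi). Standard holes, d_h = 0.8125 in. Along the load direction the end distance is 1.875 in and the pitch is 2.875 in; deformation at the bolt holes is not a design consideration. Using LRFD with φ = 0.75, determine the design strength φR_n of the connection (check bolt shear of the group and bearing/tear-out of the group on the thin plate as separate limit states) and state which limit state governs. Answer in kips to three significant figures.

67.6 kips (bolt shear governs)

Bolt shear: A_b = π·0.75²/4 = 0.4418 in²; R_n = 68 × 0.4418 × 3 × 1 = 90.12 kips → 0.75 × 90.12 = 67.6 kips.
Bearing (1.5 l_c t F_u ≤ 3.0 d t F_u): upper limit = 3.0·0.75·0.75·65 = 109.7 kips.
  Edge l_c = 1.875 − 0.8125/2 = 1.469 → r_n = 107.4 kips; interior l_c = 2.875 − 0.8125 = 2.062 → r_n = 109.7 kips.
  R_n,bearing = 1·107.4 + 2·109.7 = 326.8 kips → 0.75 × 326.8 = 245 kips.
Bolt shear governs: 67.6 kips.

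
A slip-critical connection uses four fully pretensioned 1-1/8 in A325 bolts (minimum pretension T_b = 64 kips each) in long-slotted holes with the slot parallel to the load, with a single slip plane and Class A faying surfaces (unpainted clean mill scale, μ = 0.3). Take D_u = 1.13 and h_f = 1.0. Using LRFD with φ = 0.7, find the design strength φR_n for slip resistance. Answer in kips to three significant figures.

R_n = μ · D_u · h_f · T_b · n_s · n_b = 0.3 × 1.13 × 1.0 × 64 × 1 × 4 = 86.78 kips.
Design strength φR_n = 0.7 × 86.78 = 60.7 kips.

60.7 kips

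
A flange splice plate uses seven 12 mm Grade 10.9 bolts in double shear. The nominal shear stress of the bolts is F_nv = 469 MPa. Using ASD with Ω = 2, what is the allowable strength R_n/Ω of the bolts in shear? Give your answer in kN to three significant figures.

A_b = π × 12² / 4 = 113.1 mm².
R_n = F_nv · A_b · n · n_s = 469 × 113.1 × 7 × 2 / 1000 = 742.6 kN.
Allowable strength R_n/Ω = 742.6 / 2 = 371 kN.

371 kN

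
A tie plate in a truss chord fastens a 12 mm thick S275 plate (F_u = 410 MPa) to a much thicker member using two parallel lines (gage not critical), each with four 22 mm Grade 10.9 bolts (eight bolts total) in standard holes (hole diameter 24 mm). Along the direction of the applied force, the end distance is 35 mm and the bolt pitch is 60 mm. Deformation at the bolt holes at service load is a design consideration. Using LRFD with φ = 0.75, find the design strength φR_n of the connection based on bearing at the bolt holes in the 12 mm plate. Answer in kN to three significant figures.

Per bolt r_n = 1.2 l_c t F_u ≤ 2.4 d t F_u; upper limit = 2.4 × 22 × 12 × 410 / 1000 = 259.8 kN.
Edge bolt: l_c = 35 − 24/2 = 23 mm → 1.2 × 23 × 12 × 410 / 1000 = 135.8 → r_n = 135.8 kN.
Interior bolts: l_c = 60 − 24 = 36 mm → 1.2 × 36 × 12 × 410 / 1000 = 212.5 → r_n = 212.5 kN.
R_n = 2 × 135.8 + 6 × 212.5 = 1547 kN.
Design strength φR_n = 0.75 × 1547 = 1160 kN.

1160 kN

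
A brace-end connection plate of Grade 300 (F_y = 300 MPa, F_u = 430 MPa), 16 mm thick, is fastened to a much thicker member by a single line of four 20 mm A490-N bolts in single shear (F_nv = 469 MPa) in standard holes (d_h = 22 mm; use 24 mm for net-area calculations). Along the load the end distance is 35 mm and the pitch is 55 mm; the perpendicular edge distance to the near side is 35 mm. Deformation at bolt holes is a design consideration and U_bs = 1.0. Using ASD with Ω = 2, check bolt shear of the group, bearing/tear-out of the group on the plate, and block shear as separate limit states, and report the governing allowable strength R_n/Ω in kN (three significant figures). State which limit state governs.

Bolt shear: A_b = π·20²/4 = 314.2 mm²; R_n = 469 × 314.2 × 4 × 1 / 1000 = 589.4 kN → 589.4 / 2 = 295 kN.
Bearing: edge l_c = 24, r_n = 198.1 kN; interior l_c = 33, r_n = 272.4 kN; R_n = 198.1 + 3·272.4 = 1015 kN → 508 kN.
Block shear: A_gv = 3200, A_nv = 1856, A_nt = 368 mm²; R_n = min(0.6F_uA_nv, 0.6F_yA_gv) + U_bs·F_u·A_nt = 637.1 kN → 319 kN.
Bolt shear governs: 295 kN.

295 kN (bolt shear governs)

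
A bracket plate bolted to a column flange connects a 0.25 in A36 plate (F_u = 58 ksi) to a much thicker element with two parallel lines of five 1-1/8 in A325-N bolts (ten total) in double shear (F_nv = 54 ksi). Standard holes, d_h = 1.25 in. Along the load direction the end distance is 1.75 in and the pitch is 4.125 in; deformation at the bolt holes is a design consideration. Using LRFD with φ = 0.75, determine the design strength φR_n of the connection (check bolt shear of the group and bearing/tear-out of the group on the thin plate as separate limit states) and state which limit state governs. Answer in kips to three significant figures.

264 kips (bearing governs)

Bolt shear: A_b = π·1.125²/4 = 0.994 in²; R_n = 54 × 0.994 × 10 × 2 = 1074 kips → 0.75 × 1074 = 805 kips.
Bearing (1.2 l_c t F_u ≤ 2.4 d t F_u): upper limit = 2.4·1.125·0.25·58 = 39.15 kips.
  Edge l_c = 1.75 − 1.25/2 = 1.125 → r_n = 19.57 kips; interior l_c = 4.125 − 1.25 = 2.875 → r_n = 39.15 kips.
  R_n,bearing = 2·19.57 + 8·39.15 = 352.3 kips → 0.75 × 352.3 = 264 kips.
Bearing governs: 264 kips.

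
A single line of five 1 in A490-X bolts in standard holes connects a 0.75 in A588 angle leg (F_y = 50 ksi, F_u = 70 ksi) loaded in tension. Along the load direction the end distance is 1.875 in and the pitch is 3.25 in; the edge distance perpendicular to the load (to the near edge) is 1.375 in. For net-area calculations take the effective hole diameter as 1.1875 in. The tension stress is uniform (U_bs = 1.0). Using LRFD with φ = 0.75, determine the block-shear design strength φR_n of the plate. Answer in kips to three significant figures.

Shear plane L_v = 1.875 + 4·3.25 = 14.88 in; A_gv = 14.88 × 0.75 = 11.16 in².
A_nv = (14.88 − 4.5·1.1875) × 0.75 = 7.148 in².
A_nt = (1.375 − 0.5·1.1875) × 0.75 = 0.5859 in².
0.6 F_u A_nv = 300.2 kips; 0.6 F_y A_gv = 334.7 kips → shear rupture governs the shear term.
R_n = 300.2 + 1.0 × 70 × 0.5859 = 341.2 kips.
Design strength φR_n = 0.75 × 341.2 = 256 kips.

256 kips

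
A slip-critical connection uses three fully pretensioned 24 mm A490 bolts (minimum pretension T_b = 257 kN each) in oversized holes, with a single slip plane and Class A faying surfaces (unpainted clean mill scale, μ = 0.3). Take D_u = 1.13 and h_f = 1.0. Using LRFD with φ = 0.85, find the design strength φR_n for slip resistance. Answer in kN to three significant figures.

R_n = μ · D_u · h_f · T_b · n_s · n_b = 0.3 × 1.13 × 1.0 × 257 × 1 × 3 = 261.4 kN.
Design strength φR_n = 0.85 × 261.4 = 222 kN.

222 kN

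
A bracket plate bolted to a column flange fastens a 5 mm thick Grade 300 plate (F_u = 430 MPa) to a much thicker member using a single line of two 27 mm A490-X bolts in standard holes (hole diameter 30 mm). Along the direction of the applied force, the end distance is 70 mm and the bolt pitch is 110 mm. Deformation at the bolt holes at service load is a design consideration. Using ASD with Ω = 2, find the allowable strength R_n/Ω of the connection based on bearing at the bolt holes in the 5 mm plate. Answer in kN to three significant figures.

139 kN

Per bolt r_n = 1.2 l_c t F_u ≤ 2.4 d t F_u; upper limit = 2.4 × 27 × 5 × 430 / 1000 = 139.3 kN.
Edge bolt: l_c = 70 − 30/2 = 55 mm → 1.2 × 55 × 5 × 430 / 1000 = 141.9 → r_n = 139.3 kN.
Interior bolts: l_c = 110 − 30 = 80 mm → 1.2 × 80 × 5 × 430 / 1000 = 206.4 → r_n = 139.3 kN.
R_n = 1 × 139.3 + 1 × 139.3 = 278.6 kN.
Allowable strength R_n/Ω = 278.6 / 2 = 139 kN.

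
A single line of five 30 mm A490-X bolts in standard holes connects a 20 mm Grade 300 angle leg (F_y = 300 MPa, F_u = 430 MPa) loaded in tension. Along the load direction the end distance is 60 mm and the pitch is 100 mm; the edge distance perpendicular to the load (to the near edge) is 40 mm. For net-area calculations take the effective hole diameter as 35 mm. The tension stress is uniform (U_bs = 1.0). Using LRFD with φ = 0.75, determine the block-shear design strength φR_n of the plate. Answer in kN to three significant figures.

1320 kN

Shear plane L_v = 60 + 4·100 = 460 mm; A_gv = 460 × 20 = 9200 mm².
A_nv = (460 − 4.5·35) × 20 = 6050 mm².
A_nt = (40 − 0.5·35) × 20 = 450 mm².
0.6 F_u A_nv = 1561 kN; 0.6 F_y A_gv = 1656 kN → shear rupture governs the shear term.
R_n = 1561 + 1.0 × 430 × 450 / 1000 = 1754 kN.
Design strength φR_n = 0.75 × 1754 = 1320 kN.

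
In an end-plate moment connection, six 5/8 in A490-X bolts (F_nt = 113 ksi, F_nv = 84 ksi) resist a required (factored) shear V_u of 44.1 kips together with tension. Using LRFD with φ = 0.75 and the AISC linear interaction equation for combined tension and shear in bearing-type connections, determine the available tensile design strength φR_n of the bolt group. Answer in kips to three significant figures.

A_b = π·0.625²/4 = 0.3068 in²; f_rv = 44.1 / (6 × 0.3068) = 23.96 ksi.
F'_nt = 1.3 F_nt − (F_nt / φF_nv) f_rv = 1.3·113 − (113/(0.75·84))·23.96 = 103.9 ksi, capped at F_nt → F'_nt = 103.9 ksi.
R_n = F'_nt · A_b · n = 103.9 × 0.3068 × 6 = 191.3 kips.
Design strength φR_n = 0.75 × 191.3 = 143 kips.

143 kips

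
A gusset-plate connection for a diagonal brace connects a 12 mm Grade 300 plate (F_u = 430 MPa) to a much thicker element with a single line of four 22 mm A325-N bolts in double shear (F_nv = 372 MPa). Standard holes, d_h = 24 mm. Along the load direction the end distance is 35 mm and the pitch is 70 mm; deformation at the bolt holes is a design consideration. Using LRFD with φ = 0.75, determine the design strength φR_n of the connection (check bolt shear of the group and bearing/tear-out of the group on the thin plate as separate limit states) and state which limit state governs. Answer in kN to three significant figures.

Bolt shear: A_b = π·22²/4 = 380.1 mm²; R_n = 372 × 380.1 × 4 × 2 / 1000 = 1131 kN → 0.75 × 1131 = 848 kN.
Bearing (1.2 l_c t F_u ≤ 2.4 d t F_u): upper limit = 2.4·22·12·430 / 1000 = 272.4 kN.
  Edge l_c = 35 − 24/2 = 23 → r_n = 142.4 kN; interior l_c = 70 − 24 = 46 → r_n = 272.4 kN.
  R_n,bearing = 1·142.4 + 3·272.4 = 959.8 kN → 0.75 × 959.8 = 720 kN.
Bearing governs: 720 kN.

720 kN (bearing governs)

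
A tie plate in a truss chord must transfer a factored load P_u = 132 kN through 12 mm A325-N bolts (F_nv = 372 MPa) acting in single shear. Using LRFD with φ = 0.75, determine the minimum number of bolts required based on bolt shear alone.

5 bolts

A_b = π·12²/4 = 113.1 mm².
Per-bolt design strength φR_n = 0.75 × 372 × 113.1 × 1 / 1000 = 31.55 kN.
n ≥ 132 / 31.55 = 4.183 → use 5 bolts.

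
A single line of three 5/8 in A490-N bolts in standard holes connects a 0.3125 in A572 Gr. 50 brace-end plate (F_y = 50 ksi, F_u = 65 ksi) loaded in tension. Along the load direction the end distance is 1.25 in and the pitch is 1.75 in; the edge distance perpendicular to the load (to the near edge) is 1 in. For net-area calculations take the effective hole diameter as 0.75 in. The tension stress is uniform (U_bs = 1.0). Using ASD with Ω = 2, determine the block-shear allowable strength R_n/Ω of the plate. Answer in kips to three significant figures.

Shear plane L_v = 1.25 + 2·1.75 = 4.75 in; A_gv = 4.75 × 0.3125 = 1.484 in².
A_nv = (4.75 − 2.5·0.75) × 0.3125 = 0.8984 in².
A_nt = (1 − 0.5·0.75) × 0.3125 = 0.1953 in².
0.6 F_u A_nv = 35.04 kips; 0.6 F_y A_gv = 44.53 kips → shear rupture governs the shear term.
R_n = 35.04 + 1.0 × 65 × 0.1953 = 47.73 kips.
Allowable strength R_n/Ω = 47.73 / 2 = 23.9 kips.

23.9 kips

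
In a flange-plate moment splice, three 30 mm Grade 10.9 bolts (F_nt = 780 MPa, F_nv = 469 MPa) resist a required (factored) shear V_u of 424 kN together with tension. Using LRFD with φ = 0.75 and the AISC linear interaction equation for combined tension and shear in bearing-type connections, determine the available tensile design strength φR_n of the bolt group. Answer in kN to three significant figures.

A_b = π·30²/4 = 706.9 mm²; f_rv = 424 × 1000 / (3 × 706.9) = 199.9 MPa.
F'_nt = 1.3 F_nt − (F_nt / φF_nv) f_rv = 1.3·780 − (780/(0.75·469))·199.9 = 570.6 MPa, capped at F_nt → F'_nt = 570.6 MPa.
R_n = F'_nt · A_b · n = 570.6 × 706.9 × 3 / 1000 = 1210 kN.
Design strength φR_n = 0.75 × 1210 = 908 kN.

908 kN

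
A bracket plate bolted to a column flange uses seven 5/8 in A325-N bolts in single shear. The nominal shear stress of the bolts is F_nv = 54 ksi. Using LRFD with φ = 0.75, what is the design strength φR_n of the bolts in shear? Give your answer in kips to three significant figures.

87 kips

A_b = π × 0.625² / 4 = 0.3068 in².
R_n = F_nv · A_b · n · n_s = 54 × 0.3068 × 7 × 1 = 116 kips.
Design strength φR_n = 0.75 × 116 = 87 kips.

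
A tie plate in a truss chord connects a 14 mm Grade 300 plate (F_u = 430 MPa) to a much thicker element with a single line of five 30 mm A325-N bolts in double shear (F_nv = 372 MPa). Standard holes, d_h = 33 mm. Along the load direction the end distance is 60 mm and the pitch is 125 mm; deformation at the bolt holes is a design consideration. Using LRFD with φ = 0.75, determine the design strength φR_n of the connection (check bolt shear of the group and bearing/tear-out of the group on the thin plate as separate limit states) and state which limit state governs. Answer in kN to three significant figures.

Bolt shear: A_b = π·30²/4 = 706.9 mm²; R_n = 372 × 706.9 × 5 × 2 / 1000 = 2630 kN → 0.75 × 2630 = 1970 kN.
Bearing (1.2 l_c t F_u ≤ 2.4 d t F_u): upper limit = 2.4·30·14·430 / 1000 = 433.4 kN.
  Edge l_c = 60 − 33/2 = 43.5 → r_n = 314.2 kN; interior l_c = 125 − 33 = 92 → r_n = 433.4 kN.
  R_n,bearing = 1·314.2 + 4·433.4 = 2048 kN → 0.75 × 2048 = 1540 kN.
Bearing governs: 1540 kN.

1540 kN (bearing governs)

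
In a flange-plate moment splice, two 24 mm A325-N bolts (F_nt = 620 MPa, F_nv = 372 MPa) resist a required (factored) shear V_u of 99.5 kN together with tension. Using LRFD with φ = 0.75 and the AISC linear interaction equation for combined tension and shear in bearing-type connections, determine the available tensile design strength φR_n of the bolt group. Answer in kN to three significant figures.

A_b = π·24²/4 = 452.4 mm²; f_rv = 99.5 × 1000 / (2 × 452.4) = 110 MPa.
F'_nt = 1.3 F_nt − (F_nt / φF_nv) f_rv = 1.3·620 − (620/(0.75·372))·110 = 561.6 MPa, capped at F_nt → F'_nt = 561.6 MPa.
R_n = F'_nt · A_b · n = 561.6 × 452.4 × 2 / 1000 = 508.1 kN.
Design strength φR_n = 0.75 × 508.1 = 381 kN.

381 kN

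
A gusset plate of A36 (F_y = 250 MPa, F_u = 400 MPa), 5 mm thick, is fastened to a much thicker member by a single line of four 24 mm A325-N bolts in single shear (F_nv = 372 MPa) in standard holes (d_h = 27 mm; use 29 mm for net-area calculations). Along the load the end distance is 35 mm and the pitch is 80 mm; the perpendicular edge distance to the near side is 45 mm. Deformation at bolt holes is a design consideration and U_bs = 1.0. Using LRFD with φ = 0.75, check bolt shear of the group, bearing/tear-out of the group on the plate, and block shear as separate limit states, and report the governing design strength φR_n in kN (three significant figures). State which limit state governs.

200 kN (block shear governs)

Bolt shear: A_b = π·24²/4 = 452.4 mm²; R_n = 372 × 452.4 × 4 × 1 / 1000 = 673.2 kN → 0.75 × 673.2 = 505 kN.
Bearing: edge l_c = 21.5, r_n = 51.6 kN; interior l_c = 53, r_n = 115.2 kN; R_n = 51.6 + 3·115.2 = 397.2 kN → 298 kN.
Block shear: A_gv = 1375, A_nv = 867.5, A_nt = 152.5 mm²; R_n = min(0.6F_uA_nv, 0.6F_yA_gv) + U_bs·F_u·A_nt = 267.2 kN → 200 kN.
Block shear governs: 200 kN.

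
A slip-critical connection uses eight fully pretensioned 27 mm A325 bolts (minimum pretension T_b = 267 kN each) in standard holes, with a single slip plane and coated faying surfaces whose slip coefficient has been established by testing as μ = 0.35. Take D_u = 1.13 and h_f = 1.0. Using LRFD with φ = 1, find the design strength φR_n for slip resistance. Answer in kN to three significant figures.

R_n = μ · D_u · h_f · T_b · n_s · n_b = 0.35 × 1.13 × 1.0 × 267 × 1 × 8 = 844.8 kN.
Design strength φR_n = 1 × 844.8 = 845 kN.

845 kN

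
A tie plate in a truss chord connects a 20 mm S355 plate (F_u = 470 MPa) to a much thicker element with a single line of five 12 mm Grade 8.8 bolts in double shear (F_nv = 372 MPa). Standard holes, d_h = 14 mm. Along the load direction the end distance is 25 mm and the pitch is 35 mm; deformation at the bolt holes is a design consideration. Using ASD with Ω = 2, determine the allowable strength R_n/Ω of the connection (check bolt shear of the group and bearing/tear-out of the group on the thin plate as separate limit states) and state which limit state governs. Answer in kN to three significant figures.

210 kN (bolt shear governs)

Bolt shear: A_b = π·12²/4 = 113.1 mm²; R_n = 372 × 113.1 × 5 × 2 / 1000 = 420.7 kN → 420.7 / 2 = 210 kN.
Bearing (1.2 l_c t F_u ≤ 2.4 d t F_u): upper limit = 2.4·12·20·470 / 1000 = 270.7 kN.
  Edge l_c = 25 − 14/2 = 18 → r_n = 203 kN; interior l_c = 35 − 14 = 21 → r_n = 236.9 kN.
  R_n,bearing = 1·203 + 4·236.9 = 1151 kN → 1151 / 2 = 575 kN.
Bolt shear governs: 210 kN.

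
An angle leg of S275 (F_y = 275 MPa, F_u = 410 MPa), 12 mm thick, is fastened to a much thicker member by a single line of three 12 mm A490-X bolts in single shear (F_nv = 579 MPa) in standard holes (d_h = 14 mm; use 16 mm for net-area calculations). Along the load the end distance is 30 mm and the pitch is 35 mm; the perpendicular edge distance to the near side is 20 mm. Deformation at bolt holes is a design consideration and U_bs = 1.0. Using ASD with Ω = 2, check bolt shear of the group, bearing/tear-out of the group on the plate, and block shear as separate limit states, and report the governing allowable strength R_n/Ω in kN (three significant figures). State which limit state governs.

Bolt shear: A_b = π·12²/4 = 113.1 mm²; R_n = 579 × 113.1 × 3 × 1 / 1000 = 196.5 kN → 196.5 / 2 = 98.2 kN.
Bearing: edge l_c = 23, r_n = 135.8 kN; interior l_c = 21, r_n = 124 kN; R_n = 135.8 + 2·124 = 383.8 kN → 192 kN.
Block shear: A_gv = 1200, A_nv = 720, A_nt = 144 mm²; R_n = min(0.6F_uA_nv, 0.6F_yA_gv) + U_bs·F_u·A_nt = 236.2 kN → 118 kN.
Bolt shear governs: 98.2 kN.

98.2 kN (bolt shear governs)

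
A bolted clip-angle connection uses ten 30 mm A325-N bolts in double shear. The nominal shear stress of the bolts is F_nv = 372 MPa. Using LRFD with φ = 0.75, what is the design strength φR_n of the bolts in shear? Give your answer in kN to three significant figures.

3940 kN

A_b = π × 30² / 4 = 706.9 mm².
R_n = F_nv · A_b · n · n_s = 372 × 706.9 × 10 × 2 / 1000 = 5259 kN.
Design strength φR_n = 0.75 × 5259 = 3940 kN.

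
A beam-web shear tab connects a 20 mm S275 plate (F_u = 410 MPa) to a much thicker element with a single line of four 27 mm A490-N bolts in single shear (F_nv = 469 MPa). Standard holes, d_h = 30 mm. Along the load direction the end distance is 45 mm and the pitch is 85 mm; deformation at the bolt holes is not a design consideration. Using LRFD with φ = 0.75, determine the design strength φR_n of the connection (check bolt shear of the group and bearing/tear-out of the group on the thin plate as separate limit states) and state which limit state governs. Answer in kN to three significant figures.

Bolt shear: A_b = π·27²/4 = 572.6 mm²; R_n = 469 × 572.6 × 4 × 1 / 1000 = 1074 kN → 0.75 × 1074 = 806 kN.
Bearing (1.5 l_c t F_u ≤ 3.0 d t F_u): upper limit = 3.0·27·20·410 / 1000 = 664.2 kN.
  Edge l_c = 45 − 30/2 = 30 → r_n = 369 kN; interior l_c = 85 − 30 = 55 → r_n = 664.2 kN.
  R_n,bearing = 1·369 + 3·664.2 = 2362 kN → 0.75 × 2362 = 1770 kN.
Bolt shear governs: 806 kN.

806 kN (bolt shear governs)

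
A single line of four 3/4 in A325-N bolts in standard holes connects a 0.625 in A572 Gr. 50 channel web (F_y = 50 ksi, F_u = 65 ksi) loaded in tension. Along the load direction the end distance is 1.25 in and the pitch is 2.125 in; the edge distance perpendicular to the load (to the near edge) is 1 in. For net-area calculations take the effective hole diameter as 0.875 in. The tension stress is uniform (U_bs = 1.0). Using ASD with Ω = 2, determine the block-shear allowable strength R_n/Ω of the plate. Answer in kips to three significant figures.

67 kips

Shear plane L_v = 1.25 + 3·2.125 = 7.625 in; A_gv = 7.625 × 0.625 = 4.766 in².
A_nv = (7.625 − 3.5·0.875) × 0.625 = 2.852 in².
A_nt = (1 − 0.5·0.875) × 0.625 = 0.3516 in².
0.6 F_u A_nv = 111.2 kips; 0.6 F_y A_gv = 143 kips → shear rupture governs the shear term.
R_n = 111.2 + 1.0 × 65 × 0.3516 = 134.1 kips.
Allowable strength R_n/Ω = 134.1 / 2 = 67 kips.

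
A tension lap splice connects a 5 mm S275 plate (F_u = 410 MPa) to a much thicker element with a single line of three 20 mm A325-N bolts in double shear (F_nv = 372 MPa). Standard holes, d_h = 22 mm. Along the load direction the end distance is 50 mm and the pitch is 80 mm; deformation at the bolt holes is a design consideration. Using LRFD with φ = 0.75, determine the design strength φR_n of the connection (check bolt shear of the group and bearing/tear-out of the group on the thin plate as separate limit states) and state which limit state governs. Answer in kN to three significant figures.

220 kN (bearing governs)

Bolt shear: A_b = π·20²/4 = 314.2 mm²; R_n = 372 × 314.2 × 3 × 2 / 1000 = 701.2 kN → 0.75 × 701.2 = 526 kN.
Bearing (1.2 l_c t F_u ≤ 2.4 d t F_u): upper limit = 2.4·20·5·410 / 1000 = 98.4 kN.
  Edge l_c = 50 − 22/2 = 39 → r_n = 95.94 kN; interior l_c = 80 − 22 = 58 → r_n = 98.4 kN.
  R_n,bearing = 1·95.94 + 2·98.4 = 292.7 kN → 0.75 × 292.7 = 220 kN.
Bearing governs: 220 kN.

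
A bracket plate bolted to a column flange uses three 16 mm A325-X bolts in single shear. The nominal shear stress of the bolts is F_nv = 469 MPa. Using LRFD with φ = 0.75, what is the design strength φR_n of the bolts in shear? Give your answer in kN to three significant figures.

A_b = π × 16² / 4 = 201.1 mm².
R_n = F_nv · A_b · n · n_s = 469 × 201.1 × 3 × 1 / 1000 = 282.9 kN.
Design strength φR_n = 0.75 × 282.9 = 212 kN.

212 kN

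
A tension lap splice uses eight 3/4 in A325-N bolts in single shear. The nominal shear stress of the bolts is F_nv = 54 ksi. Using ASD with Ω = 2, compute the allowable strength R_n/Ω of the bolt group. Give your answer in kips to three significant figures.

95.4 kips

A_b = π × 0.75² / 4 = 0.4418 in².
R_n = F_nv · A_b · n · n_s = 54 × 0.4418 × 8 × 1 = 190.9 kips.
Allowable strength R_n/Ω = 190.9 / 2 = 95.4 kips.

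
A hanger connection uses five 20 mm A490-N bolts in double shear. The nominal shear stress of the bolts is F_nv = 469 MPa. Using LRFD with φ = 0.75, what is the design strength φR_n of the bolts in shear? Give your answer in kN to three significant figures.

1110 kN

A_b = π × 20² / 4 = 314.2 mm².
R_n = F_nv · A_b · n · n_s = 469 × 314.2 × 5 × 2 / 1000 = 1473 kN.
Design strength φR_n = 0.75 × 1473 = 1110 kN.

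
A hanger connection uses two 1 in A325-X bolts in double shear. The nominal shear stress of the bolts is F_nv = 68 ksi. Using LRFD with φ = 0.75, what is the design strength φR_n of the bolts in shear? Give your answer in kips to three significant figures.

A_b = π × 1² / 4 = 0.7854 in².
R_n = F_nv · A_b · n · n_s = 68 × 0.7854 × 2 × 2 = 213.6 kips.
Design strength φR_n = 0.75 × 213.6 = 160 kips.

160 kips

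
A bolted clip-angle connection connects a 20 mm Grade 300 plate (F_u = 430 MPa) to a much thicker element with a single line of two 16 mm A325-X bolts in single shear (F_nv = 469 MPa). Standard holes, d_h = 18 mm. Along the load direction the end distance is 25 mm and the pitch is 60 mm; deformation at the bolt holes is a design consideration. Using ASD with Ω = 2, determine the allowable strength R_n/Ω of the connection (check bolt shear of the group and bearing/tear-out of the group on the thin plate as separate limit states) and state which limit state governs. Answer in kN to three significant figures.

94.3 kN (bolt shear governs)

Bolt shear: A_b = π·16²/4 = 201.1 mm²; R_n = 469 × 201.1 × 2 × 1 / 1000 = 188.6 kN → 188.6 / 2 = 94.3 kN.
Bearing (1.2 l_c t F_u ≤ 2.4 d t F_u): upper limit = 2.4·16·20·430 / 1000 = 330.2 kN.
  Edge l_c = 25 − 18/2 = 16 → r_n = 165.1 kN; interior l_c = 60 − 18 = 42 → r_n = 330.2 kN.
  R_n,bearing = 1·165.1 + 1·330.2 = 495.4 kN → 495.4 / 2 = 248 kN.
Bolt shear governs: 94.3 kN.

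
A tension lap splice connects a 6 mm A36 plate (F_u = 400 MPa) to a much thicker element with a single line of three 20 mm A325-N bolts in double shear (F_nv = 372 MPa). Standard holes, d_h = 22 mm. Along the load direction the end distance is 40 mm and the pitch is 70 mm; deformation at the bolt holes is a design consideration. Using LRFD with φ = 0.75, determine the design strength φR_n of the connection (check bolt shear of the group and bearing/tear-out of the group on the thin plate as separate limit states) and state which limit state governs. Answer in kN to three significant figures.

Bolt shear: A_b = π·20²/4 = 314.2 mm²; R_n = 372 × 314.2 × 3 × 2 / 1000 = 701.2 kN → 0.75 × 701.2 = 526 kN.
Bearing (1.2 l_c t F_u ≤ 2.4 d t F_u): upper limit = 2.4·20·6·400 / 1000 = 115.2 kN.
  Edge l_c = 40 − 22/2 = 29 → r_n = 83.52 kN; interior l_c = 70 − 22 = 48 → r_n = 115.2 kN.
  R_n,bearing = 1·83.52 + 2·115.2 = 313.9 kN → 0.75 × 313.9 = 235 kN.
Bearing governs: 235 kN.

235 kN (bearing governs)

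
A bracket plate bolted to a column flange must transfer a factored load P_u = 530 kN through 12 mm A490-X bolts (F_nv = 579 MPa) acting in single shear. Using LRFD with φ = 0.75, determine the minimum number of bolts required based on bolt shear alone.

11 bolts

A_b = π·12²/4 = 113.1 mm².
Per-bolt design strength φR_n = 0.75 × 579 × 113.1 × 1 / 1000 = 49.11 kN.
n ≥ 530 / 49.11 = 10.79 → use 11 bolts.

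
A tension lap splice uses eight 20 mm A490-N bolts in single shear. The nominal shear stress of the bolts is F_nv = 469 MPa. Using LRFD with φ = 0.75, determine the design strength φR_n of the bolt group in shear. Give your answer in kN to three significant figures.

A_b = π × 20² / 4 = 314.2 mm².
R_n = F_nv · A_b · n · n_s = 469 × 314.2 × 8 × 1 / 1000 = 1179 kN.
Design strength φR_n = 0.75 × 1179 = 884 kN.

884 kN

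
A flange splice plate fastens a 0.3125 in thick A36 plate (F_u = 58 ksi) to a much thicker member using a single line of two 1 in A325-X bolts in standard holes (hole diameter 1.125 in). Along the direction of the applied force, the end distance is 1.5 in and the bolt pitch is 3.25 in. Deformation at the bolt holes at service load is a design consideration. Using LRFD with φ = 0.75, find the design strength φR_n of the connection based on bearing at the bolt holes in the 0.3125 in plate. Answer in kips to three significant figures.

47.9 kips

Per bolt r_n = 1.2 l_c t F_u ≤ 2.4 d t F_u; upper limit = 2.4 × 1 × 0.3125 × 58 = 43.5 kips.
Edge bolt: l_c = 1.5 − 1.125/2 = 0.9375 in → 1.2 × 0.9375 × 0.3125 × 58 = 20.39 → r_n = 20.39 kips.
Interior bolts: l_c = 3.25 − 1.125 = 2.125 in → 1.2 × 2.125 × 0.3125 × 58 = 46.22 → r_n = 43.5 kips.
R_n = 1 × 20.39 + 1 × 43.5 = 63.89 kips.
Design strength φR_n = 0.75 × 63.89 = 47.9 kips.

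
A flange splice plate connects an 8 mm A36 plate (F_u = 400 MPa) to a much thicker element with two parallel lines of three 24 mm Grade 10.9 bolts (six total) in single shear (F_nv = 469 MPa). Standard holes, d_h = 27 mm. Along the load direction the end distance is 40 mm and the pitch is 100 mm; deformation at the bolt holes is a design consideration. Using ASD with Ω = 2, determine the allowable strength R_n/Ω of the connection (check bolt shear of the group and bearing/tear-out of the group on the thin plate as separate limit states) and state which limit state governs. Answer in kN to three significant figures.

Bolt shear: A_b = π·24²/4 = 452.4 mm²; R_n = 469 × 452.4 × 6 × 1 / 1000 = 1273 kN → 1273 / 2 = 637 kN.
Bearing (1.2 l_c t F_u ≤ 2.4 d t F_u): upper limit = 2.4·24·8·400 / 1000 = 184.3 kN.
  Edge l_c = 40 − 27/2 = 26.5 → r_n = 101.8 kN; interior l_c = 100 − 27 = 73 → r_n = 184.3 kN.
  R_n,bearing = 2·101.8 + 4·184.3 = 940.8 kN → 940.8 / 2 = 470 kN.
Bearing governs: 470 kN.

470 kN (bearing governs)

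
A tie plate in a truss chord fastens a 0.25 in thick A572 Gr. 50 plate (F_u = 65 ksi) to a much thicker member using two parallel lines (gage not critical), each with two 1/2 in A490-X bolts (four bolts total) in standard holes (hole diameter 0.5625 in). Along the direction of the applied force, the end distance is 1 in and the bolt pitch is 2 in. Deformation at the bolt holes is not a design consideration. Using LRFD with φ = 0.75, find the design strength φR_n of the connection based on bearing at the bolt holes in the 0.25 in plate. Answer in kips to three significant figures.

Per bolt r_n = 1.5 l_c t F_u ≤ 3.0 d t F_u; upper limit = 3.0 × 0.5 × 0.25 × 65 = 24.38 kips.
Edge bolt: l_c = 1 − 0.5625/2 = 0.7188 in → 1.5 × 0.7188 × 0.25 × 65 = 17.52 → r_n = 17.52 kips.
Interior bolts: l_c = 2 − 0.5625 = 1.438 in → 1.5 × 1.438 × 0.25 × 65 = 35.04 → r_n = 24.38 kips.
R_n = 2 × 17.52 + 2 × 24.38 = 83.79 kips.
Design strength φR_n = 0.75 × 83.79 = 62.8 kips.

62.8 kips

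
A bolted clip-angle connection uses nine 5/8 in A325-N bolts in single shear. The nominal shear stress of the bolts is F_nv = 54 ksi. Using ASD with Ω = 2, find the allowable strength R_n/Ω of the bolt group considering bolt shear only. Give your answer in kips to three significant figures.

A_b = π × 0.625² / 4 = 0.3068 in².
R_n = F_nv · A_b · n · n_s = 54 × 0.3068 × 9 × 1 = 149.1 kips.
Allowable strength R_n/Ω = 149.1 / 2 = 74.6 kips.

74.6 kips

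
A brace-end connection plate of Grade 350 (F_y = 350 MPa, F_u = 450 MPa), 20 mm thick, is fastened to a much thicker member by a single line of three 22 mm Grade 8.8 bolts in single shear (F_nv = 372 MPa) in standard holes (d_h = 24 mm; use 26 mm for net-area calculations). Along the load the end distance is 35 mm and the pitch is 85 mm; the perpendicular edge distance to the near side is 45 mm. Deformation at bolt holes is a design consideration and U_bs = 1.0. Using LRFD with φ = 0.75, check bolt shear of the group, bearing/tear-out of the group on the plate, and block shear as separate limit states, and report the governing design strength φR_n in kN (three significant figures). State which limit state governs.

318 kN (bolt shear governs)

Bolt shear: A_b = π·22²/4 = 380.1 mm²; R_n = 372 × 380.1 × 3 × 1 / 1000 = 424.2 kN → 0.75 × 424.2 = 318 kN.
Bearing: edge l_c = 23, r_n = 248.4 kN; interior l_c = 61, r_n = 475.2 kN; R_n = 248.4 + 2·475.2 = 1199 kN → 899 kN.
Block shear: A_gv = 4100, A_nv = 2800, A_nt = 640 mm²; R_n = min(0.6F_uA_nv, 0.6F_yA_gv) + U_bs·F_u·A_nt = 1044 kN → 783 kN.
Bolt shear governs: 318 kN.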